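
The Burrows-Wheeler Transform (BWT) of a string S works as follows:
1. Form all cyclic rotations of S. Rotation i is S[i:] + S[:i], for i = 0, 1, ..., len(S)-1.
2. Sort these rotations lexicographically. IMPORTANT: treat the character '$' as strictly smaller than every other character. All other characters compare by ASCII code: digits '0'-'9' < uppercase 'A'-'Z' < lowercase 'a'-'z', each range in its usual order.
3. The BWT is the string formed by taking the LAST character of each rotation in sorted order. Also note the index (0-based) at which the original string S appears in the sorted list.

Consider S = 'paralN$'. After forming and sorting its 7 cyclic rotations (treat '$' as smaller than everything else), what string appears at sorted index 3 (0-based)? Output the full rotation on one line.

Answer: aralN$p

Derivation:
All 7 rotations (rotation i = S[i:]+S[:i]):
  rot[0] = paralN$
  rot[1] = aralN$p
  rot[2] = ralN$pa
  rot[3] = alN$par
  rot[4] = lN$para
  rot[5] = N$paral
  rot[6] = $paralN
Sorted (with $ < everything):
  sorted[0] = $paralN
  sorted[1] = N$paral
  sorted[2] = alN$par
  sorted[3] = aralN$p
  sorted[4] = lN$para
  sorted[5] = paralN$
  sorted[6] = ralN$pa
sorted[3] = aralN$p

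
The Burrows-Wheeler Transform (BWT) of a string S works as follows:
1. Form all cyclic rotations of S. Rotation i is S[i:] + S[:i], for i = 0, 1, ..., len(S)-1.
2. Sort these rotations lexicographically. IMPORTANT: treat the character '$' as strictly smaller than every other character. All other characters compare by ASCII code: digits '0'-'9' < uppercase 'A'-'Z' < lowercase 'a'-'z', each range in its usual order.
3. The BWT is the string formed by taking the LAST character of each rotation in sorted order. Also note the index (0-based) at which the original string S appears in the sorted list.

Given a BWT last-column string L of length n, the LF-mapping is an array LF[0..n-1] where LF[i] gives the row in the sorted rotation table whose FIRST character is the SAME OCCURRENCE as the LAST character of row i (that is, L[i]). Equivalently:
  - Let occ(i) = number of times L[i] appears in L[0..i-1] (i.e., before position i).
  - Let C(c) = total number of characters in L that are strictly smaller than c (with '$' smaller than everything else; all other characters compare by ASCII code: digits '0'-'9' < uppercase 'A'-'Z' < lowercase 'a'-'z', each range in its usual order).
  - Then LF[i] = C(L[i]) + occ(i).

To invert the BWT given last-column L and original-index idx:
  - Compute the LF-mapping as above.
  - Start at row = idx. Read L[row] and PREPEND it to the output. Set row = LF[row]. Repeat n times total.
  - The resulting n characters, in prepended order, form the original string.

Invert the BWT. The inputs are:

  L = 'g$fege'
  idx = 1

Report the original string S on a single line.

LF mapping: 4 0 3 1 5 2
Walk LF starting at row 1, prepending L[row]:
  step 1: row=1, L[1]='$', prepend. Next row=LF[1]=0
  step 2: row=0, L[0]='g', prepend. Next row=LF[0]=4
  step 3: row=4, L[4]='g', prepend. Next row=LF[4]=5
  step 4: row=5, L[5]='e', prepend. Next row=LF[5]=2
  step 5: row=2, L[2]='f', prepend. Next row=LF[2]=3
  step 6: row=3, L[3]='e', prepend. Next row=LF[3]=1
Reversed output: efegg$

Answer: efegg$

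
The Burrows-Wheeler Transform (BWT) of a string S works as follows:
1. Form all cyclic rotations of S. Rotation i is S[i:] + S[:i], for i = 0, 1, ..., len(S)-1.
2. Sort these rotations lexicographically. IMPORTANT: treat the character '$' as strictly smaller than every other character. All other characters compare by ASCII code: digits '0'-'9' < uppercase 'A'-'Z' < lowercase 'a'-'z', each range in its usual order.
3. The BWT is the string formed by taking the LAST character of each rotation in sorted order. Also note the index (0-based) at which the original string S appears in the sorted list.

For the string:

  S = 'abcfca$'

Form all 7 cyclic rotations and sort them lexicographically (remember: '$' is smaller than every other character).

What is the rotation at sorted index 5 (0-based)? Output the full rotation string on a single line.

All 7 rotations (rotation i = S[i:]+S[:i]):
  rot[0] = abcfca$
  rot[1] = bcfca$a
  rot[2] = cfca$ab
  rot[3] = fca$abc
  rot[4] = ca$abcf
  rot[5] = a$abcfc
  rot[6] = $abcfca
Sorted (with $ < everything):
  sorted[0] = $abcfca
  sorted[1] = a$abcfc
  sorted[2] = abcfca$
  sorted[3] = bcfca$a
  sorted[4] = ca$abcf
  sorted[5] = cfca$ab
  sorted[6] = fca$abc
sorted[5] = cfca$ab

Answer: cfca$ab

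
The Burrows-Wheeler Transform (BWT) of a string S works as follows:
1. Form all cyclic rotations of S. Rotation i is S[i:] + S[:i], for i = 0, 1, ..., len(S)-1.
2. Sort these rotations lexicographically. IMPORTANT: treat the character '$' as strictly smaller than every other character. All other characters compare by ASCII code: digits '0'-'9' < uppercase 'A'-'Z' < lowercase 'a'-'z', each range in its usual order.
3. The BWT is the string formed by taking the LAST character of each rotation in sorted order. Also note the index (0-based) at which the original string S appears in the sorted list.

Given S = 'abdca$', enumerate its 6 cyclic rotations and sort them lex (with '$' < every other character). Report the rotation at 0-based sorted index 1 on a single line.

All 6 rotations (rotation i = S[i:]+S[:i]):
  rot[0] = abdca$
  rot[1] = bdca$a
  rot[2] = dca$ab
  rot[3] = ca$abd
  rot[4] = a$abdc
  rot[5] = $abdca
Sorted (with $ < everything):
  sorted[0] = $abdca
  sorted[1] = a$abdc
  sorted[2] = abdca$
  sorted[3] = bdca$a
  sorted[4] = ca$abd
  sorted[5] = dca$ab
sorted[1] = a$abdc

Answer: a$abdc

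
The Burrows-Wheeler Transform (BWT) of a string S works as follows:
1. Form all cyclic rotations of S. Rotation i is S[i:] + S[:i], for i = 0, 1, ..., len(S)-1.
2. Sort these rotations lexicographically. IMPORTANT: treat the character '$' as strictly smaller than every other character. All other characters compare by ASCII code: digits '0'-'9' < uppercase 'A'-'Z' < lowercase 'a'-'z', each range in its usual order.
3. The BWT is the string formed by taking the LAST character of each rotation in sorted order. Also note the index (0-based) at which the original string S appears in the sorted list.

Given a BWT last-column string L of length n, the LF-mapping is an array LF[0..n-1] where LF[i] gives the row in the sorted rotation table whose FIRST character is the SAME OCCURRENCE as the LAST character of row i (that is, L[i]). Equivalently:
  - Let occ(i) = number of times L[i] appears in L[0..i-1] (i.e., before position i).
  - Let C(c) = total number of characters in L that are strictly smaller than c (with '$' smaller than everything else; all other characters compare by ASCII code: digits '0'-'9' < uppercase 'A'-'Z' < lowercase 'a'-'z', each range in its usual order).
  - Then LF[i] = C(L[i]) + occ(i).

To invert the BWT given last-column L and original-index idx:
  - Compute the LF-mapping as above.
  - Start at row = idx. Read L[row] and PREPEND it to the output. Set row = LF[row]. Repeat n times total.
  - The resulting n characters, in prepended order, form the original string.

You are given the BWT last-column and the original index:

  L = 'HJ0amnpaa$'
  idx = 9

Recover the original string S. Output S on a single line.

LF mapping: 2 3 1 4 7 8 9 5 6 0
Walk LF starting at row 9, prepending L[row]:
  step 1: row=9, L[9]='$', prepend. Next row=LF[9]=0
  step 2: row=0, L[0]='H', prepend. Next row=LF[0]=2
  step 3: row=2, L[2]='0', prepend. Next row=LF[2]=1
  step 4: row=1, L[1]='J', prepend. Next row=LF[1]=3
  step 5: row=3, L[3]='a', prepend. Next row=LF[3]=4
  step 6: row=4, L[4]='m', prepend. Next row=LF[4]=7
  step 7: row=7, L[7]='a', prepend. Next row=LF[7]=5
  step 8: row=5, L[5]='n', prepend. Next row=LF[5]=8
  step 9: row=8, L[8]='a', prepend. Next row=LF[8]=6
  step 10: row=6, L[6]='p', prepend. Next row=LF[6]=9
Reversed output: panamaJ0H$

Answer: panamaJ0H$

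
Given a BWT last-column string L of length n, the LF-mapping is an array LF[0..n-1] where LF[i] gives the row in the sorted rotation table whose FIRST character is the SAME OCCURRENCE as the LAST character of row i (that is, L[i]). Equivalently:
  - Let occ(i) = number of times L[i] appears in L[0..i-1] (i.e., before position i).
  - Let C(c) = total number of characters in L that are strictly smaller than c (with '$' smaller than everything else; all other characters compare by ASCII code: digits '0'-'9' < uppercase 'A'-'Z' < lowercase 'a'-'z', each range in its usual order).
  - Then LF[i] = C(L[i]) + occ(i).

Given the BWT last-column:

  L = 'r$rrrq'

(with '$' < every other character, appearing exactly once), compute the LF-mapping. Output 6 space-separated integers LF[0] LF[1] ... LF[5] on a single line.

Answer: 2 0 3 4 5 1

Derivation:
Char counts: '$':1, 'q':1, 'r':4
C (first-col start): C('$')=0, C('q')=1, C('r')=2
L[0]='r': occ=0, LF[0]=C('r')+0=2+0=2
L[1]='$': occ=0, LF[1]=C('$')+0=0+0=0
L[2]='r': occ=1, LF[2]=C('r')+1=2+1=3
L[3]='r': occ=2, LF[3]=C('r')+2=2+2=4
L[4]='r': occ=3, LF[4]=C('r')+3=2+3=5
L[5]='q': occ=0, LF[5]=C('q')+0=1+0=1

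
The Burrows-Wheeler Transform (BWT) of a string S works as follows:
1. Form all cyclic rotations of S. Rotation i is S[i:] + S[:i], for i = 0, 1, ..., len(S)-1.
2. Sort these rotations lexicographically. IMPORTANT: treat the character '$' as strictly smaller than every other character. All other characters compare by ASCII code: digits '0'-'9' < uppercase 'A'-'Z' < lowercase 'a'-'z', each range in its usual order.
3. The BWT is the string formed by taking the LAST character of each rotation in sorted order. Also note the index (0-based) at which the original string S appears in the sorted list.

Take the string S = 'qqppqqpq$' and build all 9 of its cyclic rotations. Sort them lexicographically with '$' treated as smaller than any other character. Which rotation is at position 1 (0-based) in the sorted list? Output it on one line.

Answer: ppqqpq$qq

Derivation:
All 9 rotations (rotation i = S[i:]+S[:i]):
  rot[0] = qqppqqpq$
  rot[1] = qppqqpq$q
  rot[2] = ppqqpq$qq
  rot[3] = pqqpq$qqp
  rot[4] = qqpq$qqpp
  rot[5] = qpq$qqppq
  rot[6] = pq$qqppqq
  rot[7] = q$qqppqqp
  rot[8] = $qqppqqpq
Sorted (with $ < everything):
  sorted[0] = $qqppqqpq
  sorted[1] = ppqqpq$qq
  sorted[2] = pq$qqppqq
  sorted[3] = pqqpq$qqp
  sorted[4] = q$qqppqqp
  sorted[5] = qppqqpq$q
  sorted[6] = qpq$qqppq
  sorted[7] = qqppqqpq$
  sorted[8] = qqpq$qqpp
sorted[1] = ppqqpq$qq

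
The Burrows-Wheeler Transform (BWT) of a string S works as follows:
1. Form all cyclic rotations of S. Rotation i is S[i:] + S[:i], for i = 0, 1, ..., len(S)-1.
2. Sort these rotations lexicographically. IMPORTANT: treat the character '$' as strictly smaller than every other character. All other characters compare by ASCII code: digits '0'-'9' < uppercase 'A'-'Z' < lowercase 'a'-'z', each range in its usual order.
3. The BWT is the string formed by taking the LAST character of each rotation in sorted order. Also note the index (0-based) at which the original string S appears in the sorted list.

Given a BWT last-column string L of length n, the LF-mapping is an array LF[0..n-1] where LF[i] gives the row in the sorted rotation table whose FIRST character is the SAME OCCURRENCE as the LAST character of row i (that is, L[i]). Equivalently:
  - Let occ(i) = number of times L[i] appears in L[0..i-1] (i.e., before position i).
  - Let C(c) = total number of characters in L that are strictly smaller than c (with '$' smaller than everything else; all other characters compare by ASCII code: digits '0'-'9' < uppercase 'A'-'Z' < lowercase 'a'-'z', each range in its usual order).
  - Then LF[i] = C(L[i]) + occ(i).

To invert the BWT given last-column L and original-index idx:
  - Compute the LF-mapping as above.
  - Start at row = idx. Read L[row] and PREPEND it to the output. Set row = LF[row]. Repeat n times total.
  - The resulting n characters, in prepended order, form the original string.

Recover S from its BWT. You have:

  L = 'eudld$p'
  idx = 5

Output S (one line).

LF mapping: 3 6 1 4 2 0 5
Walk LF starting at row 5, prepending L[row]:
  step 1: row=5, L[5]='$', prepend. Next row=LF[5]=0
  step 2: row=0, L[0]='e', prepend. Next row=LF[0]=3
  step 3: row=3, L[3]='l', prepend. Next row=LF[3]=4
  step 4: row=4, L[4]='d', prepend. Next row=LF[4]=2
  step 5: row=2, L[2]='d', prepend. Next row=LF[2]=1
  step 6: row=1, L[1]='u', prepend. Next row=LF[1]=6
  step 7: row=6, L[6]='p', prepend. Next row=LF[6]=5
Reversed output: puddle$

Answer: puddle$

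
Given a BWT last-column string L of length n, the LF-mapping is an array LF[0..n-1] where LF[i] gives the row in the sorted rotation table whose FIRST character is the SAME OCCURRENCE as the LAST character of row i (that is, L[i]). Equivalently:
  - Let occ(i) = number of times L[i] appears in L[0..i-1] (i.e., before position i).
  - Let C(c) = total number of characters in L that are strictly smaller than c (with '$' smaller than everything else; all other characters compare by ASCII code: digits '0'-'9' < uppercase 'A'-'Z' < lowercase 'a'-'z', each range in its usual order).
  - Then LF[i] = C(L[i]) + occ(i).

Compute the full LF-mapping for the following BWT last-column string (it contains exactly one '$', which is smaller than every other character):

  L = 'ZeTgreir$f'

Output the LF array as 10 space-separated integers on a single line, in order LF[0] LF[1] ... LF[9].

Char counts: '$':1, 'T':1, 'Z':1, 'e':2, 'f':1, 'g':1, 'i':1, 'r':2
C (first-col start): C('$')=0, C('T')=1, C('Z')=2, C('e')=3, C('f')=5, C('g')=6, C('i')=7, C('r')=8
L[0]='Z': occ=0, LF[0]=C('Z')+0=2+0=2
L[1]='e': occ=0, LF[1]=C('e')+0=3+0=3
L[2]='T': occ=0, LF[2]=C('T')+0=1+0=1
L[3]='g': occ=0, LF[3]=C('g')+0=6+0=6
L[4]='r': occ=0, LF[4]=C('r')+0=8+0=8
L[5]='e': occ=1, LF[5]=C('e')+1=3+1=4
L[6]='i': occ=0, LF[6]=C('i')+0=7+0=7
L[7]='r': occ=1, LF[7]=C('r')+1=8+1=9
L[8]='$': occ=0, LF[8]=C('$')+0=0+0=0
L[9]='f': occ=0, LF[9]=C('f')+0=5+0=5

Answer: 2 3 1 6 8 4 7 9 0 5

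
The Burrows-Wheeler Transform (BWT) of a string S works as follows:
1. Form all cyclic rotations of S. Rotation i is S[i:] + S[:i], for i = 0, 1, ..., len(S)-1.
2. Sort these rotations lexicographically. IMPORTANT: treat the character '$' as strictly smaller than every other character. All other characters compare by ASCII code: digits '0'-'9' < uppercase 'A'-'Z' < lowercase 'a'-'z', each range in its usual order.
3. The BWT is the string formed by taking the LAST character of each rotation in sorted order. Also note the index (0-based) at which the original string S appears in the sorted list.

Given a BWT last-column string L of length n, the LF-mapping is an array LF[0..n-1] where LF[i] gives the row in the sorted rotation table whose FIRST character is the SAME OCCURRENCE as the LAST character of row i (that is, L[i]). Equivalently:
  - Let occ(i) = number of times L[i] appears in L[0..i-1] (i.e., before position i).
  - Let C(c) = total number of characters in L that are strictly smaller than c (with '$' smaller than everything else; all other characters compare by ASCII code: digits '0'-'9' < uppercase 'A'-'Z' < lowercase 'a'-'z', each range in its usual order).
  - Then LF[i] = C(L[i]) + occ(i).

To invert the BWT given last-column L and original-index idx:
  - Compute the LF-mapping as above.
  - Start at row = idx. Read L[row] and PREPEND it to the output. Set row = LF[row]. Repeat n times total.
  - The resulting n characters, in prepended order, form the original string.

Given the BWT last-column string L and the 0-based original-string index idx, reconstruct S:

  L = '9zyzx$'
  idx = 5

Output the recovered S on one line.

LF mapping: 1 4 3 5 2 0
Walk LF starting at row 5, prepending L[row]:
  step 1: row=5, L[5]='$', prepend. Next row=LF[5]=0
  step 2: row=0, L[0]='9', prepend. Next row=LF[0]=1
  step 3: row=1, L[1]='z', prepend. Next row=LF[1]=4
  step 4: row=4, L[4]='x', prepend. Next row=LF[4]=2
  step 5: row=2, L[2]='y', prepend. Next row=LF[2]=3
  step 6: row=3, L[3]='z', prepend. Next row=LF[3]=5
Reversed output: zyxz9$

Answer: zyxz9$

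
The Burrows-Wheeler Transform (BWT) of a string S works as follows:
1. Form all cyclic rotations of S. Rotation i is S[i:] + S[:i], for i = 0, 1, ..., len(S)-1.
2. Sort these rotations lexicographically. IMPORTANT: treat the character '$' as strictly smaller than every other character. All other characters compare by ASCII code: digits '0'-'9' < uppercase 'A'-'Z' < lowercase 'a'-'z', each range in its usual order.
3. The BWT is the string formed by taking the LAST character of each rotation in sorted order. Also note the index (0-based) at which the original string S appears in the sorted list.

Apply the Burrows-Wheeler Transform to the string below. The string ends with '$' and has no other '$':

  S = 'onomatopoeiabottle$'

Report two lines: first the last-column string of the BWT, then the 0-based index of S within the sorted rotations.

All 19 rotations (rotation i = S[i:]+S[:i]):
  rot[0] = onomatopoeiabottle$
  rot[1] = nomatopoeiabottle$o
  rot[2] = omatopoeiabottle$on
  rot[3] = matopoeiabottle$ono
  rot[4] = atopoeiabottle$onom
  rot[5] = topoeiabottle$onoma
  rot[6] = opoeiabottle$onomat
  rot[7] = poeiabottle$onomato
  rot[8] = oeiabottle$onomatop
  rot[9] = eiabottle$onomatopo
  rot[10] = iabottle$onomatopoe
  rot[11] = abottle$onomatopoei
  rot[12] = bottle$onomatopoeia
  rot[13] = ottle$onomatopoeiab
  rot[14] = ttle$onomatopoeiabo
  rot[15] = tle$onomatopoeiabot
  rot[16] = le$onomatopoeiabott
  rot[17] = e$onomatopoeiabottl
  rot[18] = $onomatopoeiabottle
Sorted (with $ < everything):
  sorted[0] = $onomatopoeiabottle  (last char: 'e')
  sorted[1] = abottle$onomatopoei  (last char: 'i')
  sorted[2] = atopoeiabottle$onom  (last char: 'm')
  sorted[3] = bottle$onomatopoeia  (last char: 'a')
  sorted[4] = e$onomatopoeiabottl  (last char: 'l')
  sorted[5] = eiabottle$onomatopo  (last char: 'o')
  sorted[6] = iabottle$onomatopoe  (last char: 'e')
  sorted[7] = le$onomatopoeiabott  (last char: 't')
  sorted[8] = matopoeiabottle$ono  (last char: 'o')
  sorted[9] = nomatopoeiabottle$o  (last char: 'o')
  sorted[10] = oeiabottle$onomatop  (last char: 'p')
  sorted[11] = omatopoeiabottle$on  (last char: 'n')
  sorted[12] = onomatopoeiabottle$  (last char: '$')
  sorted[13] = opoeiabottle$onomat  (last char: 't')
  sorted[14] = ottle$onomatopoeiab  (last char: 'b')
  sorted[15] = poeiabottle$onomato  (last char: 'o')
  sorted[16] = tle$onomatopoeiabot  (last char: 't')
  sorted[17] = topoeiabottle$onoma  (last char: 'a')
  sorted[18] = ttle$onomatopoeiabo  (last char: 'o')
Last column: eimaloetoopn$tbotao
Original string S is at sorted index 12

Answer: eimaloetoopn$tbotao
12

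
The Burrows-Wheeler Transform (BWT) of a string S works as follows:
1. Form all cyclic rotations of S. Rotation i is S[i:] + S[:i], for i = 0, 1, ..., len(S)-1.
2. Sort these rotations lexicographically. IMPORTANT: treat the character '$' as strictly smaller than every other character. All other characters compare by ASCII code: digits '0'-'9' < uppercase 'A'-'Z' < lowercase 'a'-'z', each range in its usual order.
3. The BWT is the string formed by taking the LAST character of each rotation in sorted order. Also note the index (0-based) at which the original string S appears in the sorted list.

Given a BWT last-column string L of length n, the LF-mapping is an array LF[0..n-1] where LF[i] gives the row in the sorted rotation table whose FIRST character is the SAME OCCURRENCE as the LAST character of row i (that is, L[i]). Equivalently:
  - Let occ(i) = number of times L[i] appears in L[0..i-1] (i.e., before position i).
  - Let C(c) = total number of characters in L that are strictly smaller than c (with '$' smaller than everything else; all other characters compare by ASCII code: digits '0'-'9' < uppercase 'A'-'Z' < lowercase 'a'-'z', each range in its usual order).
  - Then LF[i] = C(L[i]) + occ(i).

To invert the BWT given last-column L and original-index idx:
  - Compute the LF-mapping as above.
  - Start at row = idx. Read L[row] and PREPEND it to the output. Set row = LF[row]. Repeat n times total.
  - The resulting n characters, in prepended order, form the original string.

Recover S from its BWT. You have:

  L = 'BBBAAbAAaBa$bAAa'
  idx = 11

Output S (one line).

Answer: aBAAAbAabaBBAAB$

Derivation:
LF mapping: 7 8 9 1 2 14 3 4 11 10 12 0 15 5 6 13
Walk LF starting at row 11, prepending L[row]:
  step 1: row=11, L[11]='$', prepend. Next row=LF[11]=0
  step 2: row=0, L[0]='B', prepend. Next row=LF[0]=7
  step 3: row=7, L[7]='A', prepend. Next row=LF[7]=4
  step 4: row=4, L[4]='A', prepend. Next row=LF[4]=2
  step 5: row=2, L[2]='B', prepend. Next row=LF[2]=9
  step 6: row=9, L[9]='B', prepend. Next row=LF[9]=10
  step 7: row=10, L[10]='a', prepend. Next row=LF[10]=12
  step 8: row=12, L[12]='b', prepend. Next row=LF[12]=15
  step 9: row=15, L[15]='a', prepend. Next row=LF[15]=13
  step 10: row=13, L[13]='A', prepend. Next row=LF[13]=5
  step 11: row=5, L[5]='b', prepend. Next row=LF[5]=14
  step 12: row=14, L[14]='A', prepend. Next row=LF[14]=6
  step 13: row=6, L[6]='A', prepend. Next row=LF[6]=3
  step 14: row=3, L[3]='A', prepend. Next row=LF[3]=1
  step 15: row=1, L[1]='B', prepend. Next row=LF[1]=8
  step 16: row=8, L[8]='a', prepend. Next row=LF[8]=11
Reversed output: aBAAAbAabaBBAAB$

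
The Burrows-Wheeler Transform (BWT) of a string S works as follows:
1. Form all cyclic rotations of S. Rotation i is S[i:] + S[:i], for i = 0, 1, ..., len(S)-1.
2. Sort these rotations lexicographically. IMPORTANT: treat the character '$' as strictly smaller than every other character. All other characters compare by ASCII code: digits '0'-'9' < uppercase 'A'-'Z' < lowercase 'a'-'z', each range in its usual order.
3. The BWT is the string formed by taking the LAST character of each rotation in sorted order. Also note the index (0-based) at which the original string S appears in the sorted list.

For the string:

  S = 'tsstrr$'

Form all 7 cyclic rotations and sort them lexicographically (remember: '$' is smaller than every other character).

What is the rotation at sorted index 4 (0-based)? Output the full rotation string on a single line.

All 7 rotations (rotation i = S[i:]+S[:i]):
  rot[0] = tsstrr$
  rot[1] = sstrr$t
  rot[2] = strr$ts
  rot[3] = trr$tss
  rot[4] = rr$tsst
  rot[5] = r$tsstr
  rot[6] = $tsstrr
Sorted (with $ < everything):
  sorted[0] = $tsstrr
  sorted[1] = r$tsstr
  sorted[2] = rr$tsst
  sorted[3] = sstrr$t
  sorted[4] = strr$ts
  sorted[5] = trr$tss
  sorted[6] = tsstrr$
sorted[4] = strr$ts

Answer: strr$ts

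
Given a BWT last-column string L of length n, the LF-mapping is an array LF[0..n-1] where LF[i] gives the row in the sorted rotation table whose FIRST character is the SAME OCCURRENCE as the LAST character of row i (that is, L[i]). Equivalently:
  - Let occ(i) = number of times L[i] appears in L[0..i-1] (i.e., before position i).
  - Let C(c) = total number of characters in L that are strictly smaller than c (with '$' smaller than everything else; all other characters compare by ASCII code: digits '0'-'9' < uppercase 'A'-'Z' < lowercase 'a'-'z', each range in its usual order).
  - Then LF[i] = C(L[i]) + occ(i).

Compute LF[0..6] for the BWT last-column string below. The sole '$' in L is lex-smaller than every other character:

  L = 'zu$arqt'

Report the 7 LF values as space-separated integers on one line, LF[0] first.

Char counts: '$':1, 'a':1, 'q':1, 'r':1, 't':1, 'u':1, 'z':1
C (first-col start): C('$')=0, C('a')=1, C('q')=2, C('r')=3, C('t')=4, C('u')=5, C('z')=6
L[0]='z': occ=0, LF[0]=C('z')+0=6+0=6
L[1]='u': occ=0, LF[1]=C('u')+0=5+0=5
L[2]='$': occ=0, LF[2]=C('$')+0=0+0=0
L[3]='a': occ=0, LF[3]=C('a')+0=1+0=1
L[4]='r': occ=0, LF[4]=C('r')+0=3+0=3
L[5]='q': occ=0, LF[5]=C('q')+0=2+0=2
L[6]='t': occ=0, LF[6]=C('t')+0=4+0=4

Answer: 6 5 0 1 3 2 4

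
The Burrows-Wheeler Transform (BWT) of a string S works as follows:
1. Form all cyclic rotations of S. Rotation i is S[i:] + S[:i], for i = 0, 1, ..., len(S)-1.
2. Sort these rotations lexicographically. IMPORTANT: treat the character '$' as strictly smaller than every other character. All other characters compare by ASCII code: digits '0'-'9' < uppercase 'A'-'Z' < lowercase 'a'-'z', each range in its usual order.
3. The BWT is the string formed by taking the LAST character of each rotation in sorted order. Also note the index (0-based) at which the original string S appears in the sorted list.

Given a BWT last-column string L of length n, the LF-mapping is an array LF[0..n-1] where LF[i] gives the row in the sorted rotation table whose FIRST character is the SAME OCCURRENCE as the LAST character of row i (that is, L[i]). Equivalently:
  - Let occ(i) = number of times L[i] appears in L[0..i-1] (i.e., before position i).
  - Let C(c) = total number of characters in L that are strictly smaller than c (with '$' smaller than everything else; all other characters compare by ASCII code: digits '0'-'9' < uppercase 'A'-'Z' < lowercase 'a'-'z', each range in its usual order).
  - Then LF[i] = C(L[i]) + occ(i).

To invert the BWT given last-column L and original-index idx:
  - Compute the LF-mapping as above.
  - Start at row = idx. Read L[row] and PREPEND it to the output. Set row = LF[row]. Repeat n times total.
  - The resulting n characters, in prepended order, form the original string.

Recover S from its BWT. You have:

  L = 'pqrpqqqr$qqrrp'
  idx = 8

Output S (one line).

Answer: qqrpprrrqqqqp$

Derivation:
LF mapping: 1 4 10 2 5 6 7 11 0 8 9 12 13 3
Walk LF starting at row 8, prepending L[row]:
  step 1: row=8, L[8]='$', prepend. Next row=LF[8]=0
  step 2: row=0, L[0]='p', prepend. Next row=LF[0]=1
  step 3: row=1, L[1]='q', prepend. Next row=LF[1]=4
  step 4: row=4, L[4]='q', prepend. Next row=LF[4]=5
  step 5: row=5, L[5]='q', prepend. Next row=LF[5]=6
  step 6: row=6, L[6]='q', prepend. Next row=LF[6]=7
  step 7: row=7, L[7]='r', prepend. Next row=LF[7]=11
  step 8: row=11, L[11]='r', prepend. Next row=LF[11]=12
  step 9: row=12, L[12]='r', prepend. Next row=LF[12]=13
  step 10: row=13, L[13]='p', prepend. Next row=LF[13]=3
  step 11: row=3, L[3]='p', prepend. Next row=LF[3]=2
  step 12: row=2, L[2]='r', prepend. Next row=LF[2]=10
  step 13: row=10, L[10]='q', prepend. Next row=LF[10]=9
  step 14: row=9, L[9]='q', prepend. Next row=LF[9]=8
Reversed output: qqrpprrrqqqqp$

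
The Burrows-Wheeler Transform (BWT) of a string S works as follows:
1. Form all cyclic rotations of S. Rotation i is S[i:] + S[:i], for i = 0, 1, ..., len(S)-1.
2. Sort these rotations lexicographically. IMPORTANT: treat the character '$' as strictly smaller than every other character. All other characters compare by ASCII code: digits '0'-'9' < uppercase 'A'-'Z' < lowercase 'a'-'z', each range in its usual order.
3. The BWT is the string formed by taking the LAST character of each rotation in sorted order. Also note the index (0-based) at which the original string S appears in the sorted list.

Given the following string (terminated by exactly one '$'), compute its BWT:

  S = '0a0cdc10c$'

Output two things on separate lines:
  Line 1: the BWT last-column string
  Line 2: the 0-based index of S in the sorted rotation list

Answer: c$1ac00d0c
1

Derivation:
All 10 rotations (rotation i = S[i:]+S[:i]):
  rot[0] = 0a0cdc10c$
  rot[1] = a0cdc10c$0
  rot[2] = 0cdc10c$0a
  rot[3] = cdc10c$0a0
  rot[4] = dc10c$0a0c
  rot[5] = c10c$0a0cd
  rot[6] = 10c$0a0cdc
  rot[7] = 0c$0a0cdc1
  rot[8] = c$0a0cdc10
  rot[9] = $0a0cdc10c
Sorted (with $ < everything):
  sorted[0] = $0a0cdc10c  (last char: 'c')
  sorted[1] = 0a0cdc10c$  (last char: '$')
  sorted[2] = 0c$0a0cdc1  (last char: '1')
  sorted[3] = 0cdc10c$0a  (last char: 'a')
  sorted[4] = 10c$0a0cdc  (last char: 'c')
  sorted[5] = a0cdc10c$0  (last char: '0')
  sorted[6] = c$0a0cdc10  (last char: '0')
  sorted[7] = c10c$0a0cd  (last char: 'd')
  sorted[8] = cdc10c$0a0  (last char: '0')
  sorted[9] = dc10c$0a0c  (last char: 'c')
Last column: c$1ac00d0c
Original string S is at sorted index 1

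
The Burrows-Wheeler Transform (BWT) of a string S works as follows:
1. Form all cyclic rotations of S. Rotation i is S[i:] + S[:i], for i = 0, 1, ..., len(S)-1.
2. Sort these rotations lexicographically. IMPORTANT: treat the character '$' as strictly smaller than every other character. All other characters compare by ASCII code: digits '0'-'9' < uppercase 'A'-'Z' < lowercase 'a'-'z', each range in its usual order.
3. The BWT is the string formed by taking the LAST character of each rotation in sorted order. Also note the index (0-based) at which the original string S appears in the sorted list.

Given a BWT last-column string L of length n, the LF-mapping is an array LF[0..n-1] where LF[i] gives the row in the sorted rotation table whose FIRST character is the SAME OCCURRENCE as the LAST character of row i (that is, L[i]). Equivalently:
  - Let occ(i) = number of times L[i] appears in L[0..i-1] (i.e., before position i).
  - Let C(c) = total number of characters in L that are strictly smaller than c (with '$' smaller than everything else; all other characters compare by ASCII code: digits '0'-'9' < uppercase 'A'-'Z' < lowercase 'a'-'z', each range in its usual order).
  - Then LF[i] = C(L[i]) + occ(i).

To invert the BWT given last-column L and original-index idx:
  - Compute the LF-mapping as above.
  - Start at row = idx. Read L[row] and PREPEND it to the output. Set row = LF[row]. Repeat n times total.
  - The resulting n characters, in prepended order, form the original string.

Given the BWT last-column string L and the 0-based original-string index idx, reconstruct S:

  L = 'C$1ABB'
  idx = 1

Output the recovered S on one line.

LF mapping: 5 0 1 2 3 4
Walk LF starting at row 1, prepending L[row]:
  step 1: row=1, L[1]='$', prepend. Next row=LF[1]=0
  step 2: row=0, L[0]='C', prepend. Next row=LF[0]=5
  step 3: row=5, L[5]='B', prepend. Next row=LF[5]=4
  step 4: row=4, L[4]='B', prepend. Next row=LF[4]=3
  step 5: row=3, L[3]='A', prepend. Next row=LF[3]=2
  step 6: row=2, L[2]='1', prepend. Next row=LF[2]=1
Reversed output: 1ABBC$

Answer: 1ABBC$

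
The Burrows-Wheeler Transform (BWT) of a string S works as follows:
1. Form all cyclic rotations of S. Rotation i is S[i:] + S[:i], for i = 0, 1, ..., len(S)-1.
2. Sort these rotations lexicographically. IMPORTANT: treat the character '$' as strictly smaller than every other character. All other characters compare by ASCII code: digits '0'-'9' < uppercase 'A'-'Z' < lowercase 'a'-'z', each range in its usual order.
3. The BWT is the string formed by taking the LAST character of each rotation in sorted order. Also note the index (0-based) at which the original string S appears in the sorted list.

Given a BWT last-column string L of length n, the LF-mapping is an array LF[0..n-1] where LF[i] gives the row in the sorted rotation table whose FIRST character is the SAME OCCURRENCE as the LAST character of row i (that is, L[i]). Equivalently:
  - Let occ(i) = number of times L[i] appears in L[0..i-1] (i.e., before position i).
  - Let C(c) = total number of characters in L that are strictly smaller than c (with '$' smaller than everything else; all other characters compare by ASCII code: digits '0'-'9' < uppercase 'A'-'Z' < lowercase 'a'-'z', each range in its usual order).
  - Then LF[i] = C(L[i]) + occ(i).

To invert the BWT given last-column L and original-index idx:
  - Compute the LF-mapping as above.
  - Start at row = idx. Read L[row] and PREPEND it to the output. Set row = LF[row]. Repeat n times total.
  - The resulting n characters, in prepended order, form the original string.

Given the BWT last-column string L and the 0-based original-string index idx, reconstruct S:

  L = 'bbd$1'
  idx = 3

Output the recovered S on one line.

LF mapping: 2 3 4 0 1
Walk LF starting at row 3, prepending L[row]:
  step 1: row=3, L[3]='$', prepend. Next row=LF[3]=0
  step 2: row=0, L[0]='b', prepend. Next row=LF[0]=2
  step 3: row=2, L[2]='d', prepend. Next row=LF[2]=4
  step 4: row=4, L[4]='1', prepend. Next row=LF[4]=1
  step 5: row=1, L[1]='b', prepend. Next row=LF[1]=3
Reversed output: b1db$

Answer: b1db$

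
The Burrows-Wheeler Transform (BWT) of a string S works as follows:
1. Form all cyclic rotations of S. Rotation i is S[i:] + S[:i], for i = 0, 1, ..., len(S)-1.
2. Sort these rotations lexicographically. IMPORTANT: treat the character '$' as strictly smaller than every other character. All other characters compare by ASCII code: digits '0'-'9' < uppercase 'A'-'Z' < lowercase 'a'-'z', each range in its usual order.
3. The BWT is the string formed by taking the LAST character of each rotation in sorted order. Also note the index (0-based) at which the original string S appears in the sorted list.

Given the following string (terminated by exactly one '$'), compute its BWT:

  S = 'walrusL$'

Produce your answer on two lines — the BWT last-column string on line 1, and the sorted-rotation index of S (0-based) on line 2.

Answer: Lswalur$
7

Derivation:
All 8 rotations (rotation i = S[i:]+S[:i]):
  rot[0] = walrusL$
  rot[1] = alrusL$w
  rot[2] = lrusL$wa
  rot[3] = rusL$wal
  rot[4] = usL$walr
  rot[5] = sL$walru
  rot[6] = L$walrus
  rot[7] = $walrusL
Sorted (with $ < everything):
  sorted[0] = $walrusL  (last char: 'L')
  sorted[1] = L$walrus  (last char: 's')
  sorted[2] = alrusL$w  (last char: 'w')
  sorted[3] = lrusL$wa  (last char: 'a')
  sorted[4] = rusL$wal  (last char: 'l')
  sorted[5] = sL$walru  (last char: 'u')
  sorted[6] = usL$walr  (last char: 'r')
  sorted[7] = walrusL$  (last char: '$')
Last column: Lswalur$
Original string S is at sorted index 7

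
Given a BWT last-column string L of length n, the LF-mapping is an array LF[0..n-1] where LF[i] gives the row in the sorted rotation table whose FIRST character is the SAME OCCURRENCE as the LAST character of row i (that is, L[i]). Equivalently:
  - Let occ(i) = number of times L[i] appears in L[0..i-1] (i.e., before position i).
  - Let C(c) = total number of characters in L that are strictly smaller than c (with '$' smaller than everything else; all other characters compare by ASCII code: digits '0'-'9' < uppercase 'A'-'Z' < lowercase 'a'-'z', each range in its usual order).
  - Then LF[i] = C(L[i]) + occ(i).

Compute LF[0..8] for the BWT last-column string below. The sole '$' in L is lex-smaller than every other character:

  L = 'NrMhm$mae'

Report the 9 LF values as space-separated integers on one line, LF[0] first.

Answer: 2 8 1 5 6 0 7 3 4

Derivation:
Char counts: '$':1, 'M':1, 'N':1, 'a':1, 'e':1, 'h':1, 'm':2, 'r':1
C (first-col start): C('$')=0, C('M')=1, C('N')=2, C('a')=3, C('e')=4, C('h')=5, C('m')=6, C('r')=8
L[0]='N': occ=0, LF[0]=C('N')+0=2+0=2
L[1]='r': occ=0, LF[1]=C('r')+0=8+0=8
L[2]='M': occ=0, LF[2]=C('M')+0=1+0=1
L[3]='h': occ=0, LF[3]=C('h')+0=5+0=5
L[4]='m': occ=0, LF[4]=C('m')+0=6+0=6
L[5]='$': occ=0, LF[5]=C('$')+0=0+0=0
L[6]='m': occ=1, LF[6]=C('m')+1=6+1=7
L[7]='a': occ=0, LF[7]=C('a')+0=3+0=3
L[8]='e': occ=0, LF[8]=C('e')+0=4+0=4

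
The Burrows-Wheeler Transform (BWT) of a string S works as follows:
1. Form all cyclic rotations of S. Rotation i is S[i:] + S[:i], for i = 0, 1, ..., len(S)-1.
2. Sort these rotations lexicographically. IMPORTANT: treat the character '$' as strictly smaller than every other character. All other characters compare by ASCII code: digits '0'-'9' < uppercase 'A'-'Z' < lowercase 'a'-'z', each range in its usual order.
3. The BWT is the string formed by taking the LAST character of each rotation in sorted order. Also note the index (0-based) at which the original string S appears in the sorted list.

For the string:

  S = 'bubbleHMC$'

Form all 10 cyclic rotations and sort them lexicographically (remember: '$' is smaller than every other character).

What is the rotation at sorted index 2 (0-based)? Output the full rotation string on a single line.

Answer: HMC$bubble

Derivation:
All 10 rotations (rotation i = S[i:]+S[:i]):
  rot[0] = bubbleHMC$
  rot[1] = ubbleHMC$b
  rot[2] = bbleHMC$bu
  rot[3] = bleHMC$bub
  rot[4] = leHMC$bubb
  rot[5] = eHMC$bubbl
  rot[6] = HMC$bubble
  rot[7] = MC$bubbleH
  rot[8] = C$bubbleHM
  rot[9] = $bubbleHMC
Sorted (with $ < everything):
  sorted[0] = $bubbleHMC
  sorted[1] = C$bubbleHM
  sorted[2] = HMC$bubble
  sorted[3] = MC$bubbleH
  sorted[4] = bbleHMC$bu
  sorted[5] = bleHMC$bub
  sorted[6] = bubbleHMC$
  sorted[7] = eHMC$bubbl
  sorted[8] = leHMC$bubb
  sorted[9] = ubbleHMC$b
sorted[2] = HMC$bubble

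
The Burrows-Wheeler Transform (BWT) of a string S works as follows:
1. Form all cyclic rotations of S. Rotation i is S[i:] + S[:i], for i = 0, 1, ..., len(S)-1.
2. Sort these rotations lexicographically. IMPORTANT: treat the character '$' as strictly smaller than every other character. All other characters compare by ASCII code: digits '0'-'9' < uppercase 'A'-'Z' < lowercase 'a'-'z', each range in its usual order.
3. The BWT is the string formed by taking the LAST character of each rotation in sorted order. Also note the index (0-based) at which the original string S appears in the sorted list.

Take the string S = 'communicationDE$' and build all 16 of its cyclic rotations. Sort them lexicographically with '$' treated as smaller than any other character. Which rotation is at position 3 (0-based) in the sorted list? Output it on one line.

All 16 rotations (rotation i = S[i:]+S[:i]):
  rot[0] = communicationDE$
  rot[1] = ommunicationDE$c
  rot[2] = mmunicationDE$co
  rot[3] = municationDE$com
  rot[4] = unicationDE$comm
  rot[5] = nicationDE$commu
  rot[6] = icationDE$commun
  rot[7] = cationDE$communi
  rot[8] = ationDE$communic
  rot[9] = tionDE$communica
  rot[10] = ionDE$communicat
  rot[11] = onDE$communicati
  rot[12] = nDE$communicatio
  rot[13] = DE$communication
  rot[14] = E$communicationD
  rot[15] = $communicationDE
Sorted (with $ < everything):
  sorted[0] = $communicationDE
  sorted[1] = DE$communication
  sorted[2] = E$communicationD
  sorted[3] = ationDE$communic
  sorted[4] = cationDE$communi
  sorted[5] = communicationDE$
  sorted[6] = icationDE$commun
  sorted[7] = ionDE$communicat
  sorted[8] = mmunicationDE$co
  sorted[9] = municationDE$com
  sorted[10] = nDE$communicatio
  sorted[11] = nicationDE$commu
  sorted[12] = ommunicationDE$c
  sorted[13] = onDE$communicati
  sorted[14] = tionDE$communica
  sorted[15] = unicationDE$comm
sorted[3] = ationDE$communic

Answer: ationDE$communic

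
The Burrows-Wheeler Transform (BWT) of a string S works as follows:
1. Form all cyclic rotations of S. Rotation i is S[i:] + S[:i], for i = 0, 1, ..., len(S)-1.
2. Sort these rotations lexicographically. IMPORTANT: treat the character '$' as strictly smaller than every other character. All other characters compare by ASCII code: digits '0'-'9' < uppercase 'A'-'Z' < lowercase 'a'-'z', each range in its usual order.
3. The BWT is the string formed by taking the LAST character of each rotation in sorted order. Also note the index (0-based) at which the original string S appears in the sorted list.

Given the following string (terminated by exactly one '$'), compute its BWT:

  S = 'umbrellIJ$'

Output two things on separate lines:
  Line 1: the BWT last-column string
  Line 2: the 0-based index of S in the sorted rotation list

All 10 rotations (rotation i = S[i:]+S[:i]):
  rot[0] = umbrellIJ$
  rot[1] = mbrellIJ$u
  rot[2] = brellIJ$um
  rot[3] = rellIJ$umb
  rot[4] = ellIJ$umbr
  rot[5] = llIJ$umbre
  rot[6] = lIJ$umbrel
  rot[7] = IJ$umbrell
  rot[8] = J$umbrellI
  rot[9] = $umbrellIJ
Sorted (with $ < everything):
  sorted[0] = $umbrellIJ  (last char: 'J')
  sorted[1] = IJ$umbrell  (last char: 'l')
  sorted[2] = J$umbrellI  (last char: 'I')
  sorted[3] = brellIJ$um  (last char: 'm')
  sorted[4] = ellIJ$umbr  (last char: 'r')
  sorted[5] = lIJ$umbrel  (last char: 'l')
  sorted[6] = llIJ$umbre  (last char: 'e')
  sorted[7] = mbrellIJ$u  (last char: 'u')
  sorted[8] = rellIJ$umb  (last char: 'b')
  sorted[9] = umbrellIJ$  (last char: '$')
Last column: JlImrleub$
Original string S is at sorted index 9

Answer: JlImrleub$
9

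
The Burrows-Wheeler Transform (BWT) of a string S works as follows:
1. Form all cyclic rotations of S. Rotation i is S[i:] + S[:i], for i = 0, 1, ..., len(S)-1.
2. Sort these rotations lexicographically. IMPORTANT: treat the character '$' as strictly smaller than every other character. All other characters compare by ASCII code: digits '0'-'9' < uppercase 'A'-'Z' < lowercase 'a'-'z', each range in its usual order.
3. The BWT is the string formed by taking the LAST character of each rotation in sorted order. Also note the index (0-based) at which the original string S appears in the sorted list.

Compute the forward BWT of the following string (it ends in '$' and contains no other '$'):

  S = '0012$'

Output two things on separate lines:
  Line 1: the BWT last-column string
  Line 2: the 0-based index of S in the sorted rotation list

All 5 rotations (rotation i = S[i:]+S[:i]):
  rot[0] = 0012$
  rot[1] = 012$0
  rot[2] = 12$00
  rot[3] = 2$001
  rot[4] = $0012
Sorted (with $ < everything):
  sorted[0] = $0012  (last char: '2')
  sorted[1] = 0012$  (last char: '$')
  sorted[2] = 012$0  (last char: '0')
  sorted[3] = 12$00  (last char: '0')
  sorted[4] = 2$001  (last char: '1')
Last column: 2$001
Original string S is at sorted index 1

Answer: 2$001
1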